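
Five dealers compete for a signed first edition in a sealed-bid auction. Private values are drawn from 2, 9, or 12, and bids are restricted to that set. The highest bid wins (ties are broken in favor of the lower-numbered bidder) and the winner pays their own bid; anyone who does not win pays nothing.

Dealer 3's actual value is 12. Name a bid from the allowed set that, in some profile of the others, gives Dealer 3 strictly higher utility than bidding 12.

9

Suppose Dealer 1 bids 2, Dealer 2 bids 2, Dealer 4 bids 2 and Dealer 5 bids 2.
Bid 12: wins, pays 12, utility 12 - 12 = 0.
Bid 9: wins, pays 9, utility 12 - 9 = 3.
So bidding 9 beats truth here (3 > 0).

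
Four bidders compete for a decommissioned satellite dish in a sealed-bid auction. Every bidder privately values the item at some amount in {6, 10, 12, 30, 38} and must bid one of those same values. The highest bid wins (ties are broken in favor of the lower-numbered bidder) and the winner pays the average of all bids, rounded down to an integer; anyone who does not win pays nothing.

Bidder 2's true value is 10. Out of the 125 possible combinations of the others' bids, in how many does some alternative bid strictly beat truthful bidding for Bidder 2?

5

Others bid (6, 6, 12): truth gives 0; bid 12 gives 1 > 0. Violating.
Others bid (6, 12, 6): truth gives 0; bid 12 gives 1 > 0. Violating.
Others bid (10, 6, 6): truth gives 0; bid 12 gives 2 > 0. Violating.
Others bid (10, 6, 10): truth gives 0; bid 12 gives 1 > 0. Violating.
Others bid (6, 6, 6): truth gives 3; no alternative beats it.
Others bid (6, 6, 10): truth gives 2; no alternative beats it.
(Checking all 125 profiles: 5 have a profitable deviation, 120 do not.)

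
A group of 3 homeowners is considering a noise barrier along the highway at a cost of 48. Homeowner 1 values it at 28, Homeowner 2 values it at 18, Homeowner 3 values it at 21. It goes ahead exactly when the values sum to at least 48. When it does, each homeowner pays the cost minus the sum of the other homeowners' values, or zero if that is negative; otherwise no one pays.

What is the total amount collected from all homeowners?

Total value 67 ≥ cost 48, so it is built.
Homeowner 1: others sum to 39; max(0, 48 - 39) = 9.
Homeowner 2: others sum to 49; max(0, 48 - 49) = 0.
Homeowner 3: others sum to 46; max(0, 48 - 46) = 2.
Total collected = 9 + 0 + 2 = 11.

11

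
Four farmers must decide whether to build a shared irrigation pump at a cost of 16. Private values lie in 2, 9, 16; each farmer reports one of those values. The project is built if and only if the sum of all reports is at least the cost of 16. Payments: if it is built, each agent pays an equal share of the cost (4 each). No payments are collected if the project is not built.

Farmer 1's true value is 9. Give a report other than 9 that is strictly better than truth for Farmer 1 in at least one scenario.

Suppose Farmer 2 reports 2, Farmer 3 reports 2 and Farmer 4 reports 2.
Report 9: project not built, utility 0.
Report 16: project built, pays 4, utility 9 - 4 = 5.
So reporting 16 beats truth here (5 > 0).

16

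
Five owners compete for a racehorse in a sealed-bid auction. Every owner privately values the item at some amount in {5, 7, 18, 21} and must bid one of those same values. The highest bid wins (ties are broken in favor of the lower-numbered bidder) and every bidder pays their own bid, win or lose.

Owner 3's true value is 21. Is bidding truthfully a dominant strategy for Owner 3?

Consider the case where Owner 1 bids 5, Owner 2 bids 5, Owner 4 bids 5 and Owner 5 bids 5.
Truthful bid 21: wins, pays 21, utility 21 - 21 = 0.
Bid 7 instead: wins, pays 7, utility 21 - 7 = 14.
Since 14 > 0, bidding 7 is strictly better here, so truthful bidding is not dominant.

No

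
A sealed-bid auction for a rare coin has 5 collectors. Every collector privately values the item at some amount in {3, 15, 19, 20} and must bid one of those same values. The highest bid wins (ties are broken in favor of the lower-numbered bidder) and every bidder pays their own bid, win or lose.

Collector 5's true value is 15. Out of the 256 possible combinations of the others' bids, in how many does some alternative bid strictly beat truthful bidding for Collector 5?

255

Others bid (3, 3, 3, 15): truth gives -15; bid 3 gives -3 > -15. Violating.
Others bid (3, 3, 3, 19): truth gives -15; bid 3 gives -3 > -15. Violating.
Others bid (3, 3, 3, 20): truth gives -15; bid 3 gives -3 > -15. Violating.
Others bid (3, 3, 15, 3): truth gives -15; bid 3 gives -3 > -15. Violating.
Others bid (3, 3, 3, 3): truth gives 0; no alternative beats it.
(Checking all 256 profiles: 255 have a profitable deviation, 1 does not.)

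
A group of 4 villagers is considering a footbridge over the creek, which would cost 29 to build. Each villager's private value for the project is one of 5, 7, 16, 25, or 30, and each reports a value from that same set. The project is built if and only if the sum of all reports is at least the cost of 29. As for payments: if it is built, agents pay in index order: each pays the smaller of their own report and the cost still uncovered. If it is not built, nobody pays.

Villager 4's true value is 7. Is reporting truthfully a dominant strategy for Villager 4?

Check each profile of the others' reports and compare truth against every alternative report.
Others report (5, 5, 25): truth gives 7, best alternative gives 7.
Others report (5, 5, 30): truth gives 7, best alternative gives 7.
Others report (5, 7, 25): truth gives 7, best alternative gives 7.
Others report (5, 7, 30): truth gives 7, best alternative gives 7.
Others report (5, 16, 16): truth gives 7, best alternative gives 7.
Others report (5, 16, 25): truth gives 7, best alternative gives 7.
(Remaining 119 profiles checked similarly; truth is weakly best in each.)
In every case the truthful report is at least as good as any alternative, so it is a dominant strategy.

Yes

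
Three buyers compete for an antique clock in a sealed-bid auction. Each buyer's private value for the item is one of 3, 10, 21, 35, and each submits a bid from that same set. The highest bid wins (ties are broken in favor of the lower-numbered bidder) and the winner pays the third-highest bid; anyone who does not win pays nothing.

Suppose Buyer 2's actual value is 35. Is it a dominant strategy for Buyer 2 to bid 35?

Check each profile of the others' bids and compare truth against every alternative bid.
Others bid (3, 35): truth gives 32, best alternative gives 0.
Others bid (21, 3): truth gives 32, best alternative gives 0.
Others bid (10, 35): truth gives 25, best alternative gives 0.
Others bid (21, 10): truth gives 25, best alternative gives 0.
Others bid (21, 21): truth gives 14, best alternative gives 0.
Others bid (21, 35): truth gives 14, best alternative gives 0.
(Remaining 10 profiles checked similarly; truth is weakly best in each.)
In every case the truthful bid is at least as good as any alternative, so it is a dominant strategy.

Yes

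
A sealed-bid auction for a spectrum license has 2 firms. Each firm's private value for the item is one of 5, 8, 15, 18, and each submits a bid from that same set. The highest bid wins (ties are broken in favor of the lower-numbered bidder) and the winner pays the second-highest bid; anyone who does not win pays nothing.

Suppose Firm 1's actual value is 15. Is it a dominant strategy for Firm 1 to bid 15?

Check each profile of the others' bids and compare truth against every alternative bid.
Others bid (5): truth gives 10, best alternative gives 10.
Others bid (8): truth gives 7, best alternative gives 7.
Others bid (15): truth gives 0, best alternative gives 0.
Others bid (18): truth gives 0, best alternative gives 0.
In every case the truthful bid is at least as good as any alternative, so it is a dominant strategy.

Yes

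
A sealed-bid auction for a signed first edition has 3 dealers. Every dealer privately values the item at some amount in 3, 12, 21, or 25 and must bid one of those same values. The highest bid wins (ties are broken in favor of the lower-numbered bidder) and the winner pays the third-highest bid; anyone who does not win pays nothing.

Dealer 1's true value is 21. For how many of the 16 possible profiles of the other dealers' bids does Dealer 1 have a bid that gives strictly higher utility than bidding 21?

4

Others bid (3, 25): truth gives 0; bid 25 gives 18 > 0. Violating.
Others bid (12, 25): truth gives 0; bid 25 gives 9 > 0. Violating.
Others bid (25, 3): truth gives 0; bid 25 gives 18 > 0. Violating.
Others bid (25, 12): truth gives 0; bid 25 gives 9 > 0. Violating.
Others bid (3, 3): truth gives 18; no alternative beats it.
Others bid (3, 12): truth gives 18; no alternative beats it.
(Checking all 16 profiles: 4 have a profitable deviation, 12 do not.)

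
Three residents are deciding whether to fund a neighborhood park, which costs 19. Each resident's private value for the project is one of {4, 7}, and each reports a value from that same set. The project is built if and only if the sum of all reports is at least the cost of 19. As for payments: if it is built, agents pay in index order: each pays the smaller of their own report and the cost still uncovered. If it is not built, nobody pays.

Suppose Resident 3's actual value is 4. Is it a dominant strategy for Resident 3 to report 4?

Yes

Check each profile of the others' reports and compare truth against every alternative report.
Others report (7, 7): truth gives 0, best alternative gives -1.
Others report (4, 4): truth gives 0, best alternative gives 0.
Others report (4, 7): truth gives 0, best alternative gives 0.
Others report (7, 4): truth gives 0, best alternative gives 0.
In every case the truthful report is at least as good as any alternative, so it is a dominant strategy.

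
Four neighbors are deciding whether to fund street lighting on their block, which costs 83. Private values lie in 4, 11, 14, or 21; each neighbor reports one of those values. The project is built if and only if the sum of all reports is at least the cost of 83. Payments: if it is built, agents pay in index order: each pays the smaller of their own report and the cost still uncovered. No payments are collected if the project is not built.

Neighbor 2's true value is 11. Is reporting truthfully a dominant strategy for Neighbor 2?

Yes

Check each profile of the others' reports and compare truth against every alternative report.
Others report (4, 4, 4): truth gives 0, best alternative gives 0.
Others report (4, 4, 11): truth gives 0, best alternative gives 0.
Others report (4, 4, 14): truth gives 0, best alternative gives 0.
Others report (4, 4, 21): truth gives 0, best alternative gives 0.
Others report (4, 11, 4): truth gives 0, best alternative gives 0.
Others report (4, 11, 11): truth gives 0, best alternative gives 0.
(Remaining 58 profiles checked similarly; truth is weakly best in each.)
In every case the truthful report is at least as good as any alternative, so it is a dominant strategy.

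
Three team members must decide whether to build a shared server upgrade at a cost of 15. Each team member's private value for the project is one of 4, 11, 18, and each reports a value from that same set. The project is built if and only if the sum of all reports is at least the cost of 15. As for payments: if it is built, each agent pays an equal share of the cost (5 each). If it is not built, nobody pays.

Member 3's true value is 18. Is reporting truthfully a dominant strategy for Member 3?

Check each profile of the others' reports and compare truth against every alternative report.
Others report (4, 4): truth gives 13, best alternative gives 13.
Others report (4, 11): truth gives 13, best alternative gives 13.
Others report (4, 18): truth gives 13, best alternative gives 13.
Others report (11, 4): truth gives 13, best alternative gives 13.
Others report (11, 11): truth gives 13, best alternative gives 13.
Others report (11, 18): truth gives 13, best alternative gives 13.
(Remaining 3 profiles checked similarly; truth is weakly best in each.)
In every case the truthful report is at least as good as any alternative, so it is a dominant strategy.

Yes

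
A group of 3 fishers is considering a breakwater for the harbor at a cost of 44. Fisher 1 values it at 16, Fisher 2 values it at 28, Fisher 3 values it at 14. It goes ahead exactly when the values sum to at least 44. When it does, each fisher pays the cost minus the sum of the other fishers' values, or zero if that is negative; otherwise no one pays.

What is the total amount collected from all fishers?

16

Total value 58 ≥ cost 44, so it is built.
Fisher 1: others sum to 42; max(0, 44 - 42) = 2.
Fisher 2: others sum to 30; max(0, 44 - 30) = 14.
Fisher 3: others sum to 44; max(0, 44 - 44) = 0.
Total collected = 2 + 14 + 0 = 16.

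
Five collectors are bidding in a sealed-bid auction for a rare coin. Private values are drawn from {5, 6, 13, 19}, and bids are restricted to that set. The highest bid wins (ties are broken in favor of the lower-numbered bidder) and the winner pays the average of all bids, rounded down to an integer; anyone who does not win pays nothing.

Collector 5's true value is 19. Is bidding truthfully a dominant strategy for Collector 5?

No

Consider the case where Collector 1 bids 5, Collector 2 bids 5, Collector 3 bids 5 and Collector 4 bids 5.
Truthful bid 19: wins, pays 7, utility 19 - 7 = 12.
Bid 6 instead: wins, pays 5, utility 19 - 5 = 14.
Since 14 > 12, bidding 6 is strictly better here, so truthful bidding is not dominant.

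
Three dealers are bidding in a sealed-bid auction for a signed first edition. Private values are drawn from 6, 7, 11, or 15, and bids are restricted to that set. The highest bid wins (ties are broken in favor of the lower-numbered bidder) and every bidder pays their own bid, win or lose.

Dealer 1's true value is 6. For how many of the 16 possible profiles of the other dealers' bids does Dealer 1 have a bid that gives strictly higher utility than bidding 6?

Others bid (6, 7): truth gives -6; bid 7 gives -1 > -6. Violating.
Others bid (6, 11): truth gives -6; bid 11 gives -5 > -6. Violating.
Others bid (7, 6): truth gives -6; bid 7 gives -1 > -6. Violating.
Others bid (7, 7): truth gives -6; bid 7 gives -1 > -6. Violating.
Others bid (6, 6): truth gives 0; no alternative beats it.
Others bid (6, 15): truth gives -6; no alternative beats it.
(Checking all 16 profiles: 8 have a profitable deviation, 8 do not.)

8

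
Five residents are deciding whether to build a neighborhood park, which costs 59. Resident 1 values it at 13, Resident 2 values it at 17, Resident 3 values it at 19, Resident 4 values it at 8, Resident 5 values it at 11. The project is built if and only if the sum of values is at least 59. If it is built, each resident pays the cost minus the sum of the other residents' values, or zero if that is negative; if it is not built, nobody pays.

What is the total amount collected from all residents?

Total value 68 ≥ cost 59, so it is built.
Resident 1: others sum to 55; max(0, 59 - 55) = 4.
Resident 2: others sum to 51; max(0, 59 - 51) = 8.
Resident 3: others sum to 49; max(0, 59 - 49) = 10.
Resident 4: others sum to 60; max(0, 59 - 60) = 0.
Resident 5: others sum to 57; max(0, 59 - 57) = 2.
Total collected = 4 + 8 + 10 + 0 + 2 = 24.

24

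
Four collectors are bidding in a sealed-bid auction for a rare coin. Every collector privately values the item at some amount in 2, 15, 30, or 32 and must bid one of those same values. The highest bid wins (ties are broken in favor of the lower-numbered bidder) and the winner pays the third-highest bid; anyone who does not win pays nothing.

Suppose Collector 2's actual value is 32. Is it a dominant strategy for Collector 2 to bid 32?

Check each profile of the others' bids and compare truth against every alternative bid.
Others bid (2, 2, 32): truth gives 30, best alternative gives 0.
Others bid (2, 32, 2): truth gives 30, best alternative gives 0.
Others bid (30, 2, 2): truth gives 30, best alternative gives 0.
Others bid (2, 15, 32): truth gives 17, best alternative gives 0.
Others bid (2, 32, 15): truth gives 17, best alternative gives 0.
Others bid (15, 2, 32): truth gives 17, best alternative gives 0.
(Remaining 58 profiles checked similarly; truth is weakly best in each.)
In every case the truthful bid is at least as good as any alternative, so it is a dominant strategy.

Yes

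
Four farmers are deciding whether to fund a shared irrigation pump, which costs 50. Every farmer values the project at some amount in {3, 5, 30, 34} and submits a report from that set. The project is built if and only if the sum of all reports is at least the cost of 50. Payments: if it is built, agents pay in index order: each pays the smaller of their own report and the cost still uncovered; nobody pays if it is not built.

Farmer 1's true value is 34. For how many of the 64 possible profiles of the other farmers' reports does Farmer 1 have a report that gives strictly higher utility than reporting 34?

Others report (3, 3, 30): truth gives 0; report 30 gives 4 > 0. Violating.
Others report (3, 3, 34): truth gives 0; report 30 gives 4 > 0. Violating.
Others report (3, 5, 30): truth gives 0; report 30 gives 4 > 0. Violating.
Others report (3, 5, 34): truth gives 0; report 30 gives 4 > 0. Violating.
Others report (3, 3, 3): truth gives 0; no alternative beats it.
Others report (3, 3, 5): truth gives 0; no alternative beats it.
(Checking all 64 profiles: 56 have a profitable deviation, 8 do not.)

56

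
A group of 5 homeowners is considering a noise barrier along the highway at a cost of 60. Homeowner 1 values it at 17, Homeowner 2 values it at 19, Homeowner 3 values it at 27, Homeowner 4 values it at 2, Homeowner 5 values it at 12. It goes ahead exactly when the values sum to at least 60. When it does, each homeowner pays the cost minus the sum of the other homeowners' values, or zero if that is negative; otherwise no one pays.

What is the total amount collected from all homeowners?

Total value 77 ≥ cost 60, so it is built.
Homeowner 1: others sum to 60; max(0, 60 - 60) = 0.
Homeowner 2: others sum to 58; max(0, 60 - 58) = 2.
Homeowner 3: others sum to 50; max(0, 60 - 50) = 10.
Homeowner 4: others sum to 75; max(0, 60 - 75) = 0.
Homeowner 5: others sum to 65; max(0, 60 - 65) = 0.
Total collected = 0 + 2 + 10 + 0 + 0 = 12.

12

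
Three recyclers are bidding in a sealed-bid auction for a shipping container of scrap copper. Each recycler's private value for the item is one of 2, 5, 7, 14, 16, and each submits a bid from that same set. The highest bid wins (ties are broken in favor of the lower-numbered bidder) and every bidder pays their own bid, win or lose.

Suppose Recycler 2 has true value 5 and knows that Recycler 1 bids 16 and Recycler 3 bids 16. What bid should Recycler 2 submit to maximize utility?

2

Bid 2: loses but pays 2, utility -2.
Bid 5: loses but pays 5, utility -5.
Bid 7: loses but pays 7, utility -7.
Bid 14: loses but pays 14, utility -14.
Bid 16: loses but pays 16, utility -16.
The best choice is 2 with utility -2.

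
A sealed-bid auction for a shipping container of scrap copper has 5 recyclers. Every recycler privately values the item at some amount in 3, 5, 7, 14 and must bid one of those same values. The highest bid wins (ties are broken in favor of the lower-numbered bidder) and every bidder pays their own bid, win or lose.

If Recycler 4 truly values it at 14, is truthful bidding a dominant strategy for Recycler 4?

No

Consider the case where Recycler 1 bids 3, Recycler 2 bids 3, Recycler 3 bids 3 and Recycler 5 bids 3.
Truthful bid 14: wins, pays 14, utility 14 - 14 = 0.
Bid 5 instead: wins, pays 5, utility 14 - 5 = 9.
Since 9 > 0, bidding 5 is strictly better here, so truthful bidding is not dominant.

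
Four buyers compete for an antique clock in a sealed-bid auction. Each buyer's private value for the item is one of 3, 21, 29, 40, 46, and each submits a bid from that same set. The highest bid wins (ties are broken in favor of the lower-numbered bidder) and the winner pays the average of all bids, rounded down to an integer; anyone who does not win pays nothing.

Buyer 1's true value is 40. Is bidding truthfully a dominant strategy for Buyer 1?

Consider the case where Buyer 2 bids 3, Buyer 3 bids 3 and Buyer 4 bids 3.
Truthful bid 40: wins, pays 12, utility 40 - 12 = 28.
Bid 3 instead: wins, pays 3, utility 40 - 3 = 37.
Since 37 > 28, bidding 3 is strictly better here, so truthful bidding is not dominant.

No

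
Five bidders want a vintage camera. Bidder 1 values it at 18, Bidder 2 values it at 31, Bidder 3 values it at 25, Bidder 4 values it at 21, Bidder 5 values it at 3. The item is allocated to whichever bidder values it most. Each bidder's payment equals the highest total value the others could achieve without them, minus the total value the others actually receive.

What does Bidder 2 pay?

Bidder 2 has the highest value and receives the item.
Without Bidder 2, the item would go to the next-highest value, 25, so the others could achieve 25.
With Bidder 2 present and winning, the others receive nothing, so their total is 0.
Payment = 25 - 0 = 25.

25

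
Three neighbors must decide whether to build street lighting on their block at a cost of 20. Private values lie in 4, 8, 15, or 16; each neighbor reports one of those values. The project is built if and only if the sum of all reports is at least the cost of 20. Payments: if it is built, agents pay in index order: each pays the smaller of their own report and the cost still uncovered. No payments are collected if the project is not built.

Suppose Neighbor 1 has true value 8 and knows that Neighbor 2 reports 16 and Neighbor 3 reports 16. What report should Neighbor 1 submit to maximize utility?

4

Report 4: project built, pays 4, utility 8 - 4 = 4.
Report 8: project built, pays 8, utility 8 - 8 = 0.
Report 15: project built, pays 15, utility 8 - 15 = -7.
Report 16: project built, pays 16, utility 8 - 16 = -8.
The best choice is 4 with utility 4.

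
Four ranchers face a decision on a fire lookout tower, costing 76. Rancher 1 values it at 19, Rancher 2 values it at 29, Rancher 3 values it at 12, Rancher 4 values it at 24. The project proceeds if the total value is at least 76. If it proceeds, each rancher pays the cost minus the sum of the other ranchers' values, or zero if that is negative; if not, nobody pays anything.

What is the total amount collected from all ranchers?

52

Total value 84 ≥ cost 76, so it is built.
Rancher 1: others sum to 65; max(0, 76 - 65) = 11.
Rancher 2: others sum to 55; max(0, 76 - 55) = 21.
Rancher 3: others sum to 72; max(0, 76 - 72) = 4.
Rancher 4: others sum to 60; max(0, 76 - 60) = 16.
Total collected = 11 + 21 + 4 + 16 = 52.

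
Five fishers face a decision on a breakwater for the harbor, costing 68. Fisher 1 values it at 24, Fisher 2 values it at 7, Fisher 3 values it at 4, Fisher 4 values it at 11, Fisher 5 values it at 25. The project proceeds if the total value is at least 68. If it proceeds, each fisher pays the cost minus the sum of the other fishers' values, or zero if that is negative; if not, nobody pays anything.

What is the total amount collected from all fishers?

Total value 71 ≥ cost 68, so it is built.
Fisher 1: others sum to 47; max(0, 68 - 47) = 21.
Fisher 2: others sum to 64; max(0, 68 - 64) = 4.
Fisher 3: others sum to 67; max(0, 68 - 67) = 1.
Fisher 4: others sum to 60; max(0, 68 - 60) = 8.
Fisher 5: others sum to 46; max(0, 68 - 46) = 22.
Total collected = 21 + 4 + 1 + 8 + 22 = 56.

56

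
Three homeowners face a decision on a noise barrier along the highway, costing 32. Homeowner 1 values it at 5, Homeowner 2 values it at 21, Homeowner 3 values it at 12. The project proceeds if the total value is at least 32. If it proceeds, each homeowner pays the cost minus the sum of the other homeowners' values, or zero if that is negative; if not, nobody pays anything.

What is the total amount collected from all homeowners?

21

Total value 38 ≥ cost 32, so it is built.
Homeowner 1: others sum to 33; max(0, 32 - 33) = 0.
Homeowner 2: others sum to 17; max(0, 32 - 17) = 15.
Homeowner 3: others sum to 26; max(0, 32 - 26) = 6.
Total collected = 0 + 15 + 6 = 21.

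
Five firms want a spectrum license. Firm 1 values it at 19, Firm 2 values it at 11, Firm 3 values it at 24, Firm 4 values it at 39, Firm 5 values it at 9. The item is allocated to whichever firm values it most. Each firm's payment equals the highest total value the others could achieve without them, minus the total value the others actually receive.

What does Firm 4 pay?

Firm 4 has the highest value and receives the item.
Without Firm 4, the item would go to the next-highest value, 24, so the others could achieve 24.
With Firm 4 present and winning, the others receive nothing, so their total is 0.
Payment = 24 - 0 = 24.

24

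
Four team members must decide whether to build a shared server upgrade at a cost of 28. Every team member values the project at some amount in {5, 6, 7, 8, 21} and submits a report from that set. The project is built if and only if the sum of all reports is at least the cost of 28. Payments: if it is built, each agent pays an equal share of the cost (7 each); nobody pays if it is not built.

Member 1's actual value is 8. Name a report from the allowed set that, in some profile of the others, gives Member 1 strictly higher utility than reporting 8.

21

Suppose Member 2 reports 5, Member 3 reports 5 and Member 4 reports 5.
Report 8: project not built, utility 0.
Report 21: project built, pays 7, utility 8 - 7 = 1.
So reporting 21 beats truth here (1 > 0).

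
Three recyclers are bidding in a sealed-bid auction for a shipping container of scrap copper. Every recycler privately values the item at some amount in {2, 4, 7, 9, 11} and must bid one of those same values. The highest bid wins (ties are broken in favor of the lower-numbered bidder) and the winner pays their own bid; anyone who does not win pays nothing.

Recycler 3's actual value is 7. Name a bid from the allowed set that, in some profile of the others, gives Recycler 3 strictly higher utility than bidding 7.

Suppose Recycler 1 bids 2 and Recycler 2 bids 2.
Bid 7: wins, pays 7, utility 7 - 7 = 0.
Bid 4: wins, pays 4, utility 7 - 4 = 3.
So bidding 4 beats truth here (3 > 0).

4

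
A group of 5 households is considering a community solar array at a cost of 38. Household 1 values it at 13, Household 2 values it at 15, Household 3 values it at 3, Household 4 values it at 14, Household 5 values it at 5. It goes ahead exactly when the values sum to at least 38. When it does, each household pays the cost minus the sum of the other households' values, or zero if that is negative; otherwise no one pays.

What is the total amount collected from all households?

Total value 50 ≥ cost 38, so it is built.
Household 1: others sum to 37; max(0, 38 - 37) = 1.
Household 2: others sum to 35; max(0, 38 - 35) = 3.
Household 3: others sum to 47; max(0, 38 - 47) = 0.
Household 4: others sum to 36; max(0, 38 - 36) = 2.
Household 5: others sum to 45; max(0, 38 - 45) = 0.
Total collected = 1 + 3 + 0 + 2 + 0 = 6.

6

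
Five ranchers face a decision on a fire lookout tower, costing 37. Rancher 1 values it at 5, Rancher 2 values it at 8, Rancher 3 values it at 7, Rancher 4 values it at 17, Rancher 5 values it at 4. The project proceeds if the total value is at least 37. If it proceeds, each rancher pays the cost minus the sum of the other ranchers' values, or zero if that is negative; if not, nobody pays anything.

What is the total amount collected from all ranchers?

Total value 41 ≥ cost 37, so it is built.
Rancher 1: others sum to 36; max(0, 37 - 36) = 1.
Rancher 2: others sum to 33; max(0, 37 - 33) = 4.
Rancher 3: others sum to 34; max(0, 37 - 34) = 3.
Rancher 4: others sum to 24; max(0, 37 - 24) = 13.
Rancher 5: others sum to 37; max(0, 37 - 37) = 0.
Total collected = 1 + 4 + 3 + 13 + 0 = 21.

21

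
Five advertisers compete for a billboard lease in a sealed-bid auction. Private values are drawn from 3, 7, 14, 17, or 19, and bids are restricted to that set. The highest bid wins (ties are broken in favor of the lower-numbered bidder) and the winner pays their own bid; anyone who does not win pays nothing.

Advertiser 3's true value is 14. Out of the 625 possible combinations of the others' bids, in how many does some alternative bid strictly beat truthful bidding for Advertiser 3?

4

Others bid (3, 3, 3, 3): truth gives 0; bid 7 gives 7 > 0. Violating.
Others bid (3, 3, 3, 7): truth gives 0; bid 7 gives 7 > 0. Violating.
Others bid (3, 3, 7, 3): truth gives 0; bid 7 gives 7 > 0. Violating.
Others bid (3, 3, 7, 7): truth gives 0; bid 7 gives 7 > 0. Violating.
Others bid (3, 3, 3, 14): truth gives 0; no alternative beats it.
Others bid (3, 3, 3, 17): truth gives 0; no alternative beats it.
(Checking all 625 profiles: 4 have a profitable deviation, 621 do not.)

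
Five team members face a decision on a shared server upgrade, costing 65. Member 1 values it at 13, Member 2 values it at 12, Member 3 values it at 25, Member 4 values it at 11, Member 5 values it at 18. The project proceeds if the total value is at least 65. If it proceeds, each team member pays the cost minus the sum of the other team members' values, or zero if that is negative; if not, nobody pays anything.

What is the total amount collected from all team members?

15

Total value 79 ≥ cost 65, so it is built.
Member 1: others sum to 66; max(0, 65 - 66) = 0.
Member 2: others sum to 67; max(0, 65 - 67) = 0.
Member 3: others sum to 54; max(0, 65 - 54) = 11.
Member 4: others sum to 68; max(0, 65 - 68) = 0.
Member 5: others sum to 61; max(0, 65 - 61) = 4.
Total collected = 0 + 0 + 11 + 0 + 4 = 15.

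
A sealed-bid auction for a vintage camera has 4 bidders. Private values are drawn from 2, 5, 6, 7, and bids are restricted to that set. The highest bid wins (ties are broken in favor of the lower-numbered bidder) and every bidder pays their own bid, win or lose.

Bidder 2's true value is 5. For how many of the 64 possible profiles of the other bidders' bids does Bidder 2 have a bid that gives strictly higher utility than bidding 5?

Others bid (2, 2, 6): truth gives -5; bid 6 gives -1 > -5. Violating.
Others bid (2, 2, 7): truth gives -5; bid 2 gives -2 > -5. Violating.
Others bid (2, 5, 6): truth gives -5; bid 6 gives -1 > -5. Violating.
Others bid (2, 5, 7): truth gives -5; bid 2 gives -2 > -5. Violating.
Others bid (2, 2, 2): truth gives 0; no alternative beats it.
Others bid (2, 2, 5): truth gives 0; no alternative beats it.
(Checking all 64 profiles: 60 have a profitable deviation, 4 do not.)

60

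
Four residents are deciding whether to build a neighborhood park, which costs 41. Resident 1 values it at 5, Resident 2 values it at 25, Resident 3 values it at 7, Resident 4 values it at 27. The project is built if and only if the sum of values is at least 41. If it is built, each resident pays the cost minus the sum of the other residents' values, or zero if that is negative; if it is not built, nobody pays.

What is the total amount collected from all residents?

6

Total value 64 ≥ cost 41, so it is built.
Resident 1: others sum to 59; max(0, 41 - 59) = 0.
Resident 2: others sum to 39; max(0, 41 - 39) = 2.
Resident 3: others sum to 57; max(0, 41 - 57) = 0.
Resident 4: others sum to 37; max(0, 41 - 37) = 4.
Total collected = 0 + 2 + 0 + 4 = 6.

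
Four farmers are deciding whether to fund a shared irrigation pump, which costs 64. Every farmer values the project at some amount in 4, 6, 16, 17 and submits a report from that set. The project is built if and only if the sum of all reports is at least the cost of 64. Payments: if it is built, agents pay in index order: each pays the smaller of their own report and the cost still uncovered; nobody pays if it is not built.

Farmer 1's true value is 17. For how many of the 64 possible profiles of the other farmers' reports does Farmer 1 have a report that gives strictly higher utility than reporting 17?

Others report (16, 16, 16): truth gives 0; report 16 gives 1 > 0. Violating.
Others report (16, 16, 17): truth gives 0; report 16 gives 1 > 0. Violating.
Others report (16, 17, 16): truth gives 0; report 16 gives 1 > 0. Violating.
Others report (16, 17, 17): truth gives 0; report 16 gives 1 > 0. Violating.
Others report (4, 4, 4): truth gives 0; no alternative beats it.
Others report (4, 4, 6): truth gives 0; no alternative beats it.
(Checking all 64 profiles: 8 have a profitable deviation, 56 do not.)

8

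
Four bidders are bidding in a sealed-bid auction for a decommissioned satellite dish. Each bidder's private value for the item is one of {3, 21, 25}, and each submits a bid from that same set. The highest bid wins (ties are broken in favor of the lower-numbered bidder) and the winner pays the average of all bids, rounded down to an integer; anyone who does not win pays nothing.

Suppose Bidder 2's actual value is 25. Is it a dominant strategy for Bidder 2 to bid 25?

Consider the case where Bidder 1 bids 3, Bidder 3 bids 3 and Bidder 4 bids 3.
Truthful bid 25: wins, pays 8, utility 25 - 8 = 17.
Bid 21 instead: wins, pays 7, utility 25 - 7 = 18.
Since 18 > 17, bidding 21 is strictly better here, so truthful bidding is not dominant.

No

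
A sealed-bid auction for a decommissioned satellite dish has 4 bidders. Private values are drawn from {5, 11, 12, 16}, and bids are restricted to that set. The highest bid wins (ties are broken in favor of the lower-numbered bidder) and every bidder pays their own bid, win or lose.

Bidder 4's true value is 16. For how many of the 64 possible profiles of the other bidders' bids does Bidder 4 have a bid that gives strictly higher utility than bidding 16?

45

Others bid (5, 5, 5): truth gives 0; bid 11 gives 5 > 0. Violating.
Others bid (5, 5, 11): truth gives 0; bid 12 gives 4 > 0. Violating.
Others bid (5, 5, 16): truth gives -16; bid 5 gives -5 > -16. Violating.
Others bid (5, 11, 5): truth gives 0; bid 12 gives 4 > 0. Violating.
Others bid (5, 5, 12): truth gives 0; no alternative beats it.
Others bid (5, 11, 12): truth gives 0; no alternative beats it.
(Checking all 64 profiles: 45 have a profitable deviation, 19 do not.)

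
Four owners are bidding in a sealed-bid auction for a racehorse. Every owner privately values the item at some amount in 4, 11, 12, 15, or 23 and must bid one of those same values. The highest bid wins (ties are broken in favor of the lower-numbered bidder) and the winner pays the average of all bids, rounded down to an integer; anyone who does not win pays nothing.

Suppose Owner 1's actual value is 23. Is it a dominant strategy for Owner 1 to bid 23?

No

Consider the case where Owner 2 bids 4, Owner 3 bids 4 and Owner 4 bids 4.
Truthful bid 23: wins, pays 8, utility 23 - 8 = 15.
Bid 4 instead: wins, pays 4, utility 23 - 4 = 19.
Since 19 > 15, bidding 4 is strictly better here, so truthful bidding is not dominant.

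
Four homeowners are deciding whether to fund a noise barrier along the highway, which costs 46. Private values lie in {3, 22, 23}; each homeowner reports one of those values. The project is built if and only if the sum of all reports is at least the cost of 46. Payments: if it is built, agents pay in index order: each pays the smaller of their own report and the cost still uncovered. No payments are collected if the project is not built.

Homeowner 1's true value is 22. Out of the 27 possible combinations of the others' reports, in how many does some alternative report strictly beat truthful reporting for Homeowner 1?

Others report (3, 22, 22): truth gives 0; report 3 gives 19 > 0. Violating.
Others report (3, 22, 23): truth gives 0; report 3 gives 19 > 0. Violating.
Others report (3, 23, 22): truth gives 0; report 3 gives 19 > 0. Violating.
Others report (3, 23, 23): truth gives 0; report 3 gives 19 > 0. Violating.
Others report (3, 3, 3): truth gives 0; no alternative beats it.
Others report (3, 3, 22): truth gives 0; no alternative beats it.
(Checking all 27 profiles: 20 have a profitable deviation, 7 do not.)

20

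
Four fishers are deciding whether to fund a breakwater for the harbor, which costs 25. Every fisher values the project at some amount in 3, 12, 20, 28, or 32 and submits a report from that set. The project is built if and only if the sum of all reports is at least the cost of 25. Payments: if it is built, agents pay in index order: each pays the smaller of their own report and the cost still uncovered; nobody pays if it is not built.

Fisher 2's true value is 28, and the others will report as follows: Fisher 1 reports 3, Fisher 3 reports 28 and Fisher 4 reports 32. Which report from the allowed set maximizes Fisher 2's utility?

Report 3: project built, pays 3, utility 28 - 3 = 25.
Report 12: project built, pays 12, utility 28 - 12 = 16.
Report 20: project built, pays 20, utility 28 - 20 = 8.
Report 28: project built, pays 22, utility 28 - 22 = 6.
Report 32: project built, pays 22, utility 28 - 22 = 6.
The best choice is 3 with utility 25.

3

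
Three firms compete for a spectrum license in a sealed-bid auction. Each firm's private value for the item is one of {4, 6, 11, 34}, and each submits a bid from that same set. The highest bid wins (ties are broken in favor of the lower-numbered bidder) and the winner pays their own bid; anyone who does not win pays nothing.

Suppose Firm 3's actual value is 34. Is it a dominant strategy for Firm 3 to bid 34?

Consider the case where Firm 1 bids 4 and Firm 2 bids 4.
Truthful bid 34: wins, pays 34, utility 34 - 34 = 0.
Bid 6 instead: wins, pays 6, utility 34 - 6 = 28.
Since 28 > 0, bidding 6 is strictly better here, so truthful bidding is not dominant.

No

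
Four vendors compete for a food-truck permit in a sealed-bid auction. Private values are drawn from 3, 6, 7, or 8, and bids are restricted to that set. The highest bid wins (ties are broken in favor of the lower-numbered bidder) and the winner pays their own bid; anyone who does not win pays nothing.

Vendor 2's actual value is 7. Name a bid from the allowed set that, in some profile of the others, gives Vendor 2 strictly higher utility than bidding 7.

6

Suppose Vendor 1 bids 3, Vendor 3 bids 3 and Vendor 4 bids 3.
Bid 7: wins, pays 7, utility 7 - 7 = 0.
Bid 6: wins, pays 6, utility 7 - 6 = 1.
So bidding 6 beats truth here (1 > 0).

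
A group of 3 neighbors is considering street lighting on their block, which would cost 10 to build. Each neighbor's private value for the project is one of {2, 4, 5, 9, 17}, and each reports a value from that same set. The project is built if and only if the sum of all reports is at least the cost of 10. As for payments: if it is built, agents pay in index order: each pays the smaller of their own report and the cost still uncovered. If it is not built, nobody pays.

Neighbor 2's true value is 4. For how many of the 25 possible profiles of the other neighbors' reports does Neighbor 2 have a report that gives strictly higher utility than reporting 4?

Others report (2, 9): truth gives 0; report 2 gives 2 > 0. Violating.
Others report (2, 17): truth gives 0; report 2 gives 2 > 0. Violating.
Others report (4, 4): truth gives 0; report 2 gives 2 > 0. Violating.
Others report (4, 5): truth gives 0; report 2 gives 2 > 0. Violating.
Others report (2, 2): truth gives 0; no alternative beats it.
Others report (2, 4): truth gives 0; no alternative beats it.
(Checking all 25 profiles: 10 have a profitable deviation, 15 do not.)

10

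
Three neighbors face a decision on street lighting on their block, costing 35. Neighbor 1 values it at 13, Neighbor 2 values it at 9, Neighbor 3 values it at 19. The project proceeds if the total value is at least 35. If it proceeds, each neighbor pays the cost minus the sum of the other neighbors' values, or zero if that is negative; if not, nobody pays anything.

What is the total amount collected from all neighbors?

23

Total value 41 ≥ cost 35, so it is built.
Neighbor 1: others sum to 28; max(0, 35 - 28) = 7.
Neighbor 2: others sum to 32; max(0, 35 - 32) = 3.
Neighbor 3: others sum to 22; max(0, 35 - 22) = 13.
Total collected = 7 + 3 + 13 = 23.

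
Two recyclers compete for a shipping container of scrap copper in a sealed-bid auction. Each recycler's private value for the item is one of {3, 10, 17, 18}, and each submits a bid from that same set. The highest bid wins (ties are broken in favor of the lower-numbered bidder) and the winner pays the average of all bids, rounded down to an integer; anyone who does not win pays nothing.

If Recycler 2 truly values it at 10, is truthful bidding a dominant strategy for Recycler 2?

Check each profile of the others' bids and compare truth against every alternative bid.
Others bid (3): truth gives 4, best alternative gives 0.
Others bid (10): truth gives 0, best alternative gives 0.
Others bid (17): truth gives 0, best alternative gives 0.
Others bid (18): truth gives 0, best alternative gives 0.
In every case the truthful bid is at least as good as any alternative, so it is a dominant strategy.

Yes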